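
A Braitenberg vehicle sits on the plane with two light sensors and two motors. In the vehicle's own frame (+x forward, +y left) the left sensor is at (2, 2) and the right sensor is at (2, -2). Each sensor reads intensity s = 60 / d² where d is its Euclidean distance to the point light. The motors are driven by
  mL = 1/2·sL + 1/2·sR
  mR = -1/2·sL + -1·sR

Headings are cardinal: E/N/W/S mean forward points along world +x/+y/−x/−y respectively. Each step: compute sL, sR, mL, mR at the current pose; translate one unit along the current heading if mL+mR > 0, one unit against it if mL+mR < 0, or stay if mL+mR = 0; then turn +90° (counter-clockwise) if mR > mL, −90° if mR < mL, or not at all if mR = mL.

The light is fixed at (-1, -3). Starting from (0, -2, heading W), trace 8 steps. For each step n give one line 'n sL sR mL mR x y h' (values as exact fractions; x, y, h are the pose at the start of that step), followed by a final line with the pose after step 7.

0 30 6 18 -21 0 -2 W
1 20/3 12/5 68/15 -86/15 1 -2 N
2 3 3 3 -9/2 1 -3 E
3 60/13 12 108/13 -186/13 0 -3 S
4 30 6 18 -21 0 -2 W
5 20/3 12/5 68/15 -86/15 1 -2 N
6 3 3 3 -9/2 1 -3 E
7 60/13 12 108/13 -186/13 0 -3 S
final 0 -2 W

n=0: pose=(0,-2,W); sL=30, sR=6; mL=18, mR=-21; mL+mR=-3 → advance -1; mR−mL=-39 → turn -1·90°
n=1: pose=(1,-2,N); sL=20/3, sR=12/5; mL=68/15, mR=-86/15; mL+mR=-6/5 → advance -1; mR−mL=-154/15 → turn -1·90°
n=2: pose=(1,-3,E); sL=3, sR=3; mL=3, mR=-9/2; mL+mR=-3/2 → advance -1; mR−mL=-15/2 → turn -1·90°
n=3: pose=(0,-3,S); sL=60/13, sR=12; mL=108/13, mR=-186/13; mL+mR=-6 → advance -1; mR−mL=-294/13 → turn -1·90°
n=4: pose=(0,-2,W); sL=30, sR=6; mL=18, mR=-21; mL+mR=-3 → advance -1; mR−mL=-39 → turn -1·90°
n=5: pose=(1,-2,N); sL=20/3, sR=12/5; mL=68/15, mR=-86/15; mL+mR=-6/5 → advance -1; mR−mL=-154/15 → turn -1·90°
n=6: pose=(1,-3,E); sL=3, sR=3; mL=3, mR=-9/2; mL+mR=-3/2 → advance -1; mR−mL=-15/2 → turn -1·90°
n=7: pose=(0,-3,S); sL=60/13, sR=12; mL=108/13, mR=-186/13; mL+mR=-6 → advance -1; mR−mL=-294/13 → turn -1·90°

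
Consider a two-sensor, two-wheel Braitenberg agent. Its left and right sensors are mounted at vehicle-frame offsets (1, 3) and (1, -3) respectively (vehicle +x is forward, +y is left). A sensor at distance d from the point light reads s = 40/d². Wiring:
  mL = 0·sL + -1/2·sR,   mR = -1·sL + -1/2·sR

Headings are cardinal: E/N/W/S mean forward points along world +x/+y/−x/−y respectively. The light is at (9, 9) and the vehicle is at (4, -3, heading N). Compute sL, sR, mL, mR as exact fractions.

left sensor world pos  = (1, -2); dL² = 185
right sensor world pos = (7, -2); dR² = 125
sL = 40/185 = 8/37
sR = 40/125 = 8/25
mL = 0·sL + -1/2·sR = -4/25
mR = -1·sL + -1/2·sR = -348/925

8/37 8/25 -4/25 -348/925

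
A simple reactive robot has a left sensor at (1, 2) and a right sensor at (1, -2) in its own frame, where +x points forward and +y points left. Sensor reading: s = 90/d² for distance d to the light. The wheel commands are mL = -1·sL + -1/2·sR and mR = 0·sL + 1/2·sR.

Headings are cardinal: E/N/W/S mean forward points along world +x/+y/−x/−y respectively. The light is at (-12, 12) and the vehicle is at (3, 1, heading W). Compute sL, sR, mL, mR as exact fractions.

18/73 90/277 -8271/20221 45/277

left sensor world pos  = (2, -1); dL² = 365
right sensor world pos = (2, 3); dR² = 277
sL = 90/365 = 18/73
sR = 90/277 = 90/277
mL = -1·sL + -1/2·sR = -8271/20221
mR = 0·sL + 1/2·sR = 45/277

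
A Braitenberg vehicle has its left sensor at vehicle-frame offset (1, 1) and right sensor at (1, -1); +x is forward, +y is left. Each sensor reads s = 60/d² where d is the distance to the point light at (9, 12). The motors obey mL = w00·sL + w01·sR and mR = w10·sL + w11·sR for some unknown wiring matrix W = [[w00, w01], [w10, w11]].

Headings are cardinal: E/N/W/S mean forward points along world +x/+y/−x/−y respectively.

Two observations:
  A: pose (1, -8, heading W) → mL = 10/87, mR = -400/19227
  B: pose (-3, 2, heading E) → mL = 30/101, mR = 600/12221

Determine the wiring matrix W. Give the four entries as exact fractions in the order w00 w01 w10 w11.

1 0 1 -1

obs A: pose=(1,-8,W) → sL=10/87, sR=30/221, mL=10/87, mR=-400/19227
obs B: pose=(-3,2,E) → sL=30/101, sR=30/121, mL=30/101, mR=600/12221
sensor matrix S = [[10/87, 30/221], [30/101, 30/121]]; det S = -926000/78324389
solve [mL_A; mL_B] = S·[w00; w01] and [mR_A; mR_B] = S·[w10; w11]:
  w00 = 1, w01 = 0, w10 = 1, w11 = -1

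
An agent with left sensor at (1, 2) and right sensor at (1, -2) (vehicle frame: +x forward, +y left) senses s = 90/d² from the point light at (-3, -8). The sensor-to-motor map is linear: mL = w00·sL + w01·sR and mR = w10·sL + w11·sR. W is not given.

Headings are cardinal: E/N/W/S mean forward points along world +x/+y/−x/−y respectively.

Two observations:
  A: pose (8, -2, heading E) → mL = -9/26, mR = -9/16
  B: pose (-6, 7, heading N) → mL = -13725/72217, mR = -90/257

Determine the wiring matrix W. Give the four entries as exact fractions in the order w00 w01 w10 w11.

1/2 -1 0 -1

obs A: pose=(8,-2,E) → sL=45/104, sR=9/16, mL=-9/26, mR=-9/16
obs B: pose=(-6,7,N) → sL=90/281, sR=90/257, mL=-13725/72217, mR=-90/257
sensor matrix S = [[45/104, 9/16], [90/281, 90/257]]; det S = -215055/7510568
solve [mL_A; mL_B] = S·[w00; w01] and [mR_A; mR_B] = S·[w10; w11]:
  w00 = 1/2, w01 = -1, w10 = 0, w11 = -1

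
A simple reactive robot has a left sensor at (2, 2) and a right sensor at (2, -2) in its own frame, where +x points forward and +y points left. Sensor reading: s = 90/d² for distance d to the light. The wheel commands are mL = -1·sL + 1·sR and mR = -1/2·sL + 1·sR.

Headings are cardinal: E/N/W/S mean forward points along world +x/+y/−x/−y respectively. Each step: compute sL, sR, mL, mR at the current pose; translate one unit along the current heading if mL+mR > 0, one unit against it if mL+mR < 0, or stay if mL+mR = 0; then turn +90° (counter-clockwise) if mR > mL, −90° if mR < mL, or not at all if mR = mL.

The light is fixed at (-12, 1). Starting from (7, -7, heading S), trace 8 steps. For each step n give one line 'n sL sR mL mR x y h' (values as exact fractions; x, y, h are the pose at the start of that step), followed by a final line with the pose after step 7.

n=0: pose=(7,-7,S); sL=90/541, sR=90/389; mL=13680/210449, mR=31185/210449; mL+mR=44865/210449 → advance +1; mR−mL=45/541 → turn +1·90°
n=1: pose=(7,-8,E); sL=9/49, sR=45/281; mL=-324/13769, mR=1881/27538; mL+mR=1233/27538 → advance +1; mR−mL=9/98 → turn +1·90°
n=2: pose=(8,-8,N); sL=90/373, sR=90/533; mL=-14400/198809, mR=9585/198809; mL+mR=-4815/198809 → advance -1; mR−mL=45/373 → turn +1·90°
n=3: pose=(8,-9,W); sL=5/26, sR=45/194; mL=50/1261, mR=685/5044; mL+mR=885/5044 → advance +1; mR−mL=5/52 → turn +1·90°
n=4: pose=(7,-9,S); sL=2/13, sR=90/433; mL=304/5629, mR=737/5629; mL+mR=1041/5629 → advance +1; mR−mL=1/13 → turn +1·90°
n=5: pose=(7,-10,E); sL=5/29, sR=9/61; mL=-44/1769, mR=217/3538; mL+mR=129/3538 → advance +1; mR−mL=5/58 → turn +1·90°
n=6: pose=(8,-10,N); sL=2/9, sR=18/113; mL=-64/1017, mR=49/1017; mL+mR=-5/339 → advance -1; mR−mL=1/9 → turn +1·90°
n=7: pose=(8,-11,W); sL=9/52, sR=45/212; mL=27/689, mR=693/5512; mL+mR=909/5512 → advance +1; mR−mL=9/104 → turn +1·90°

0 90/541 90/389 13680/210449 31185/210449 7 -7 S
1 9/49 45/281 -324/13769 1881/27538 7 -8 E
2 90/373 90/533 -14400/198809 9585/198809 8 -8 N
3 5/26 45/194 50/1261 685/5044 8 -9 W
4 2/13 90/433 304/5629 737/5629 7 -9 S
5 5/29 9/61 -44/1769 217/3538 7 -10 E
6 2/9 18/113 -64/1017 49/1017 8 -10 N
7 9/52 45/212 27/689 693/5512 8 -11 W
final 7 -11 S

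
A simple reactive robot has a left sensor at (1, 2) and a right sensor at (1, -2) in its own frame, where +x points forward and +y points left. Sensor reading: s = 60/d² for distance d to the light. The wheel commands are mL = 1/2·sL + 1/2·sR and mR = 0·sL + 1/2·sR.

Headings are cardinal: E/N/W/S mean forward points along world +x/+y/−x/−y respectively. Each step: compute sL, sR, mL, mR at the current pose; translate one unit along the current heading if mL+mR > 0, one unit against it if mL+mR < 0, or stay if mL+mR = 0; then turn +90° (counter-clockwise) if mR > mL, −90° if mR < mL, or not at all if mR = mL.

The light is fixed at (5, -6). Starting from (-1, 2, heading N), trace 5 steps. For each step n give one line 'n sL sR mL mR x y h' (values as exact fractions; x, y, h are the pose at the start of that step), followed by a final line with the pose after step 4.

n=0: pose=(-1,2,N); sL=12/29, sR=60/97; mL=1452/2813, mR=30/97; mL+mR=2322/2813 → advance +1; mR−mL=-6/29 → turn -1·90°
n=1: pose=(-1,3,E); sL=30/73, sR=30/37; mL=1650/2701, mR=15/37; mL+mR=2745/2701 → advance +1; mR−mL=-15/73 → turn -1·90°
n=2: pose=(0,3,S); sL=60/73, sR=60/113; mL=5580/8249, mR=30/113; mL+mR=7770/8249 → advance +1; mR−mL=-30/73 → turn -1·90°
n=3: pose=(0,2,W); sL=5/6, sR=15/34; mL=65/102, mR=15/68; mL+mR=175/204 → advance +1; mR−mL=-5/12 → turn -1·90°
n=4: pose=(-1,2,N); sL=12/29, sR=60/97; mL=1452/2813, mR=30/97; mL+mR=2322/2813 → advance +1; mR−mL=-6/29 → turn -1·90°

0 12/29 60/97 1452/2813 30/97 -1 2 N
1 30/73 30/37 1650/2701 15/37 -1 3 E
2 60/73 60/113 5580/8249 30/113 0 3 S
3 5/6 15/34 65/102 15/68 0 2 W
4 12/29 60/97 1452/2813 30/97 -1 2 N
final -1 3 E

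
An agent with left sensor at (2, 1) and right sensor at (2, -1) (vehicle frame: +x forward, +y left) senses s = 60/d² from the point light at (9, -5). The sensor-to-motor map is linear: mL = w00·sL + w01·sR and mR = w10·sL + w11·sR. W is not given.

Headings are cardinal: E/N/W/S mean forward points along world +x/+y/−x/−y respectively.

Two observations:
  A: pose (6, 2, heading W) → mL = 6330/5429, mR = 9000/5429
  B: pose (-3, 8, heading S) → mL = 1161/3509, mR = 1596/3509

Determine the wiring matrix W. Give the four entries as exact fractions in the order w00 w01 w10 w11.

obs A: pose=(6,2,W) → sL=60/61, sR=60/89, mL=6330/5429, mR=9000/5429
obs B: pose=(-3,8,S) → sL=30/121, sR=6/29, mL=1161/3509, mR=1596/3509
sensor matrix S = [[60/61, 60/89], [30/121, 6/29]]; det S = 692640/19050361
solve [mL_A; mL_B] = S·[w00; w01] and [mR_A; mR_B] = S·[w10; w11]:
  w00 = 1/2, w01 = 1, w10 = 1, w11 = 1

1/2 1 1 1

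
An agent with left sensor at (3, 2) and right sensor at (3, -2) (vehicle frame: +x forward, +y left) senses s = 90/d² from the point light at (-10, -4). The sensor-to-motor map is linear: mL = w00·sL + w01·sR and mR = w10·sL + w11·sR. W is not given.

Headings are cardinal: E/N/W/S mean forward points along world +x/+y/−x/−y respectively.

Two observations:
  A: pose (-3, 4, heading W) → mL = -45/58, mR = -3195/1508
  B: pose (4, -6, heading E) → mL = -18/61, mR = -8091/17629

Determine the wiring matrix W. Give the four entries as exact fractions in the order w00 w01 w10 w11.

obs A: pose=(-3,4,W) → sL=45/26, sR=45/58, mL=-45/58, mR=-3195/1508
obs B: pose=(4,-6,E) → sL=90/289, sR=18/61, mL=-18/61, mR=-8091/17629
sensor matrix S = [[45/26, 45/58], [90/289, 18/61]]; det S = 1788480/6646133
solve [mL_A; mL_B] = S·[w00; w01] and [mR_A; mR_B] = S·[w10; w11]:
  w00 = 0, w01 = -1, w10 = -1, w11 = -1/2

0 -1 -1 -1/2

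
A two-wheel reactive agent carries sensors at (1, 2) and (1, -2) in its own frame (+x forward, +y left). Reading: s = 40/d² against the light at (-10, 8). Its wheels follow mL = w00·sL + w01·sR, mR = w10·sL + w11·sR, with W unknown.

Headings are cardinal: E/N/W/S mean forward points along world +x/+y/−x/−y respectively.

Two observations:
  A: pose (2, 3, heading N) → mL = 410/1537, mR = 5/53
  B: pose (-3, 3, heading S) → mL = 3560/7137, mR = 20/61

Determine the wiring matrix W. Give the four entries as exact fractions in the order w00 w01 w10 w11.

obs A: pose=(2,3,N) → sL=10/29, sR=10/53, mL=410/1537, mR=5/53
obs B: pose=(-3,3,S) → sL=40/117, sR=40/61, mL=3560/7137, mR=20/61
sensor matrix S = [[10/29, 10/53], [40/117, 40/61]]; det S = 1772800/10969569
solve [mL_A; mL_B] = S·[w00; w01] and [mR_A; mR_B] = S·[w10; w11]:
  w00 = 1/2, w01 = 1/2, w10 = 0, w11 = 1/2

1/2 1/2 0 1/2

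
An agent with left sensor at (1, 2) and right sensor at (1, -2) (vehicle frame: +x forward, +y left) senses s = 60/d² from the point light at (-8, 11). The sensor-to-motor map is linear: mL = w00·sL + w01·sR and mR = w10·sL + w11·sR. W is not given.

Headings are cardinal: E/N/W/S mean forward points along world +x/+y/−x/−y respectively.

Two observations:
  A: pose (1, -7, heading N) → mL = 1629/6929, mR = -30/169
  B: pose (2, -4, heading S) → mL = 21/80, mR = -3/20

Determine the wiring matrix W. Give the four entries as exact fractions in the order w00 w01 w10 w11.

1/2 1 -1 0

obs A: pose=(1,-7,N) → sL=30/169, sR=6/41, mL=1629/6929, mR=-30/169
obs B: pose=(2,-4,S) → sL=3/20, sR=3/16, mL=21/80, mR=-3/20
sensor matrix S = [[30/169, 6/41], [3/20, 3/16]]; det S = 3141/277160
solve [mL_A; mL_B] = S·[w00; w01] and [mR_A; mR_B] = S·[w10; w11]:
  w00 = 1/2, w01 = 1, w10 = -1, w11 = 0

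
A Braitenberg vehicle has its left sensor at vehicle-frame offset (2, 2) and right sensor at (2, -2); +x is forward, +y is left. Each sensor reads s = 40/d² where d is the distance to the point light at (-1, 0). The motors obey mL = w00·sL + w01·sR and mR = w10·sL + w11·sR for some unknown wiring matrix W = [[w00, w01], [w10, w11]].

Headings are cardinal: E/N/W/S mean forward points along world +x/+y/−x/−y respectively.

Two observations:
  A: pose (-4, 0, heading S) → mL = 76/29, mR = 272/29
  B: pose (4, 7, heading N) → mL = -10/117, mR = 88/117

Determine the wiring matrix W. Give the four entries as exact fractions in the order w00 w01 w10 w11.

1/2 -1 1 1

obs A: pose=(-4,0,S) → sL=8, sR=40/29, mL=76/29, mR=272/29
obs B: pose=(4,7,N) → sL=4/9, sR=4/13, mL=-10/117, mR=88/117
sensor matrix S = [[8, 40/29], [4/9, 4/13]]; det S = 6272/3393
solve [mL_A; mL_B] = S·[w00; w01] and [mR_A; mR_B] = S·[w10; w11]:
  w00 = 1/2, w01 = -1, w10 = 1, w11 = 1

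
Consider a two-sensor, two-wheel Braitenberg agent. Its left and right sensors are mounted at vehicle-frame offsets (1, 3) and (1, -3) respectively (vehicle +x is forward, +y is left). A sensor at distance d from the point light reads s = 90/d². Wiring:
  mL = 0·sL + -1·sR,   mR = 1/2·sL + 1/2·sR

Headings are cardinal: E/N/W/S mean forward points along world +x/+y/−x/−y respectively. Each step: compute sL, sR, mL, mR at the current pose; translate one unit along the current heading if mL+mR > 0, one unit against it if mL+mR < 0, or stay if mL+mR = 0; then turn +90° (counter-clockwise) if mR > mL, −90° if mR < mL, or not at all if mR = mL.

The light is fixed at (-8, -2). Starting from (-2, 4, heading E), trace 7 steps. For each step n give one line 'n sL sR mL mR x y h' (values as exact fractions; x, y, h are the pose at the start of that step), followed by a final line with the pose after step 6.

n=0: pose=(-2,4,E); sL=9/13, sR=45/29; mL=-45/29, mR=423/377; mL+mR=-162/377 → advance -1; mR−mL=1008/377 → turn +1·90°
n=1: pose=(-3,4,N); sL=90/53, sR=90/113; mL=-90/113, mR=7470/5989; mL+mR=2700/5989 → advance +1; mR−mL=12240/5989 → turn +1·90°
n=2: pose=(-3,5,W); sL=45/16, sR=45/58; mL=-45/58, mR=1665/928; mL+mR=945/928 → advance +1; mR−mL=2385/928 → turn +1·90°
n=3: pose=(-4,5,S); sL=18/17, sR=90/37; mL=-90/37, mR=1098/629; mL+mR=-432/629 → advance -1; mR−mL=2628/629 → turn +1·90°
n=4: pose=(-4,6,E); sL=45/73, sR=9/5; mL=-9/5, mR=441/365; mL+mR=-216/365 → advance -1; mR−mL=1098/365 → turn +1·90°
n=5: pose=(-5,6,N); sL=10/9, sR=10/13; mL=-10/13, mR=110/117; mL+mR=20/117 → advance +1; mR−mL=200/117 → turn +1·90°
n=6: pose=(-5,7,W); sL=9/4, sR=45/74; mL=-45/74, mR=423/296; mL+mR=243/296 → advance +1; mR−mL=603/296 → turn +1·90°

0 9/13 45/29 -45/29 423/377 -2 4 E
1 90/53 90/113 -90/113 7470/5989 -3 4 N
2 45/16 45/58 -45/58 1665/928 -3 5 W
3 18/17 90/37 -90/37 1098/629 -4 5 S
4 45/73 9/5 -9/5 441/365 -4 6 E
5 10/9 10/13 -10/13 110/117 -5 6 N
6 9/4 45/74 -45/74 423/296 -5 7 W
final -6 7 S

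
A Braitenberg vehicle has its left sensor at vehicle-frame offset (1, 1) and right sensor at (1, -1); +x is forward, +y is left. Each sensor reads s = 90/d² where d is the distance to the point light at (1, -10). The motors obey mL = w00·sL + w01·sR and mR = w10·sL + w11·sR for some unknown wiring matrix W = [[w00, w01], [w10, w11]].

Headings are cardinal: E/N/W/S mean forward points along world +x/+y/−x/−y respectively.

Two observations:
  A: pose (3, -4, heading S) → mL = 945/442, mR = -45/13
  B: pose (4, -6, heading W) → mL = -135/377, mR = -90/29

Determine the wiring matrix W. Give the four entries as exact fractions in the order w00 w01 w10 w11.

obs A: pose=(3,-4,S) → sL=45/17, sR=45/13, mL=945/442, mR=-45/13
obs B: pose=(4,-6,W) → sL=90/13, sR=90/29, mL=-135/377, mR=-90/29
sensor matrix S = [[45/17, 45/13], [90/13, 90/29]]; det S = -1312200/83317
solve [mL_A; mL_B] = S·[w00; w01] and [mR_A; mR_B] = S·[w10; w11]:
  w00 = -1/2, w01 = 1, w10 = 0, w11 = -1

-1/2 1 0 -1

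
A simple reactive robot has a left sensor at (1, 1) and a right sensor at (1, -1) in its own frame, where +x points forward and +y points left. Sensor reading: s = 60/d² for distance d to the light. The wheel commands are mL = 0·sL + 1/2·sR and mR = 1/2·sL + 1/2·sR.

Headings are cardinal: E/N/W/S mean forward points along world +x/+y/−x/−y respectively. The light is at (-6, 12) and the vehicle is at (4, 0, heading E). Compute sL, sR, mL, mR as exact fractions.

30/121 6/29 3/29 798/3509

left sensor world pos  = (5, 1); dL² = 242
right sensor world pos = (5, -1); dR² = 290
sL = 60/242 = 30/121
sR = 60/290 = 6/29
mL = 0·sL + 1/2·sR = 3/29
mR = 1/2·sL + 1/2·sR = 798/3509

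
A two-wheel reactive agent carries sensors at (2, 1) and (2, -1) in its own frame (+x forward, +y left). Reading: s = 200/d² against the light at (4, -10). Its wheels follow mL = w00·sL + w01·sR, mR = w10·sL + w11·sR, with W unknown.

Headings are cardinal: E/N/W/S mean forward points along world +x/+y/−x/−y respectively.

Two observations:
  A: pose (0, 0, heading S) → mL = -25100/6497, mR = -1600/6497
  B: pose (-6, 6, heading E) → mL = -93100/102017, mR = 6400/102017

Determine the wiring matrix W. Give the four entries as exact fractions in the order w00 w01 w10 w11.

obs A: pose=(0,0,S) → sL=200/73, sR=200/89, mL=-25100/6497, mR=-1600/6497
obs B: pose=(-6,6,E) → sL=200/353, sR=200/289, mL=-93100/102017, mR=6400/102017
sensor matrix S = [[200/73, 200/89], [200/353, 200/289]]; det S = 412800000/662804449
solve [mL_A; mL_B] = S·[w00; w01] and [mR_A; mR_B] = S·[w10; w11]:
  w00 = -1, w01 = -1/2, w10 = -1/2, w11 = 1/2

-1 -1/2 -1/2 1/2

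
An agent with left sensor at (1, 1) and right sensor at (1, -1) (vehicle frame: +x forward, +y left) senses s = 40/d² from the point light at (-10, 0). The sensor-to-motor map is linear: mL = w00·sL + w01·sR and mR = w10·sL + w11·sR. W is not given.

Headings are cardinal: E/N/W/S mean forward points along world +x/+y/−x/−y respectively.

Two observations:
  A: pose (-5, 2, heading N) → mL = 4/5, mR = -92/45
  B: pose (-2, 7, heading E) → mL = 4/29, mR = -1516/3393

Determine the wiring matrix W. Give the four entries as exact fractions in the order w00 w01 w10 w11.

1/2 0 -1 -1/2

obs A: pose=(-5,2,N) → sL=8/5, sR=8/9, mL=4/5, mR=-92/45
obs B: pose=(-2,7,E) → sL=8/29, sR=40/117, mL=4/29, mR=-1516/3393
sensor matrix S = [[8/5, 8/9], [8/29, 40/117]]; det S = 1024/3393
solve [mL_A; mL_B] = S·[w00; w01] and [mR_A; mR_B] = S·[w10; w11]:
  w00 = 1/2, w01 = 0, w10 = -1, w11 = -1/2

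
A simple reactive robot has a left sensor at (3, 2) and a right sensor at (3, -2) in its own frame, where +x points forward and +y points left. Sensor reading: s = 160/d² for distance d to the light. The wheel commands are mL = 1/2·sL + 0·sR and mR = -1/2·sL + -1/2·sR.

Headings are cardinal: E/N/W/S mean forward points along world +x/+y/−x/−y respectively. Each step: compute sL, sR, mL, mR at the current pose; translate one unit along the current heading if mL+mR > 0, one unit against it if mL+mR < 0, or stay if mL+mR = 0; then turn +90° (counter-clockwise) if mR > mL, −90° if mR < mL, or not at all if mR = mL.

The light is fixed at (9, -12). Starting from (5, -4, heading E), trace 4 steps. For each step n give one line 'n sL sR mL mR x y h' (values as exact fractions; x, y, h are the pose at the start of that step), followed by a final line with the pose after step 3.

n=0: pose=(5,-4,E); sL=160/101, sR=160/37; mL=80/101, mR=-11040/3737; mL+mR=-80/37 → advance -1; mR−mL=-14000/3737 → turn -1·90°
n=1: pose=(4,-4,S); sL=80/17, sR=80/37; mL=40/17, mR=-2160/629; mL+mR=-40/37 → advance -1; mR−mL=-3640/629 → turn -1·90°
n=2: pose=(4,-3,W); sL=160/113, sR=32/37; mL=80/113, mR=-4768/4181; mL+mR=-16/37 → advance -1; mR−mL=-7728/4181 → turn -1·90°
n=3: pose=(5,-3,N); sL=8/9, sR=40/37; mL=4/9, mR=-328/333; mL+mR=-20/37 → advance -1; mR−mL=-476/333 → turn -1·90°

0 160/101 160/37 80/101 -11040/3737 5 -4 E
1 80/17 80/37 40/17 -2160/629 4 -4 S
2 160/113 32/37 80/113 -4768/4181 4 -3 W
3 8/9 40/37 4/9 -328/333 5 -3 N
final 5 -4 E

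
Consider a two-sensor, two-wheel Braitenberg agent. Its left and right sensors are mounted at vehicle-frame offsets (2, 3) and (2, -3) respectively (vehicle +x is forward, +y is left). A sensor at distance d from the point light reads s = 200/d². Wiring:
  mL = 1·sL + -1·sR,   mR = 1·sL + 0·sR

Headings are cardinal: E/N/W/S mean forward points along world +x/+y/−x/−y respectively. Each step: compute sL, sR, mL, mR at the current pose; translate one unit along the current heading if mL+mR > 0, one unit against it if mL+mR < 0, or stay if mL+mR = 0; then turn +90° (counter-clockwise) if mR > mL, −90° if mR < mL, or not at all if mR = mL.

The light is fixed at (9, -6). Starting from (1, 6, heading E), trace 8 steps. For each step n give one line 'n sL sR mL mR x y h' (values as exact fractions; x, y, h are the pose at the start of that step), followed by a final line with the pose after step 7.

0 200/261 200/117 -3200/3393 200/261 1 6 E
1 10/17 25/29 -135/493 10/17 0 6 N
2 200/221 200/377 2400/6409 200/221 0 7 W
3 20/17 20/29 240/493 20/17 -1 7 S
4 200/289 40/29 -5760/8381 200/289 -1 6 E
5 10/17 25/29 -135/493 10/17 0 6 N
6 200/221 200/377 2400/6409 200/221 0 7 W
7 20/17 20/29 240/493 20/17 -1 7 S
final -1 6 E

n=0: pose=(1,6,E); sL=200/261, sR=200/117; mL=-3200/3393, mR=200/261; mL+mR=-200/1131 → advance -1; mR−mL=200/117 → turn +1·90°
n=1: pose=(0,6,N); sL=10/17, sR=25/29; mL=-135/493, mR=10/17; mL+mR=155/493 → advance +1; mR−mL=25/29 → turn +1·90°
n=2: pose=(0,7,W); sL=200/221, sR=200/377; mL=2400/6409, mR=200/221; mL+mR=8200/6409 → advance +1; mR−mL=200/377 → turn +1·90°
n=3: pose=(-1,7,S); sL=20/17, sR=20/29; mL=240/493, mR=20/17; mL+mR=820/493 → advance +1; mR−mL=20/29 → turn +1·90°
n=4: pose=(-1,6,E); sL=200/289, sR=40/29; mL=-5760/8381, mR=200/289; mL+mR=40/8381 → advance +1; mR−mL=40/29 → turn +1·90°
n=5: pose=(0,6,N); sL=10/17, sR=25/29; mL=-135/493, mR=10/17; mL+mR=155/493 → advance +1; mR−mL=25/29 → turn +1·90°
n=6: pose=(0,7,W); sL=200/221, sR=200/377; mL=2400/6409, mR=200/221; mL+mR=8200/6409 → advance +1; mR−mL=200/377 → turn +1·90°
n=7: pose=(-1,7,S); sL=20/17, sR=20/29; mL=240/493, mR=20/17; mL+mR=820/493 → advance +1; mR−mL=20/29 → turn +1·90°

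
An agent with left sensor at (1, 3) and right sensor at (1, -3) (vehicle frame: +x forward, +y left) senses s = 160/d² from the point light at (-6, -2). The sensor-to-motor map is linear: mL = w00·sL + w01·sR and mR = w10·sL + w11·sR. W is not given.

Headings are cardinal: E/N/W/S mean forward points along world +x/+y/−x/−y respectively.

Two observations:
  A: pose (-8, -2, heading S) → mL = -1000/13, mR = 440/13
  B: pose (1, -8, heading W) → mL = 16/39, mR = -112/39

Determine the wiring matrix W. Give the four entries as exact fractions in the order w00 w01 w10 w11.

obs A: pose=(-8,-2,S) → sL=80, sR=80/13, mL=-1000/13, mR=440/13
obs B: pose=(1,-8,W) → sL=160/117, sR=32/9, mL=16/39, mR=-112/39
sensor matrix S = [[80, 80/13], [160/117, 32/9]]; det S = 419840/1521
solve [mL_A; mL_B] = S·[w00; w01] and [mR_A; mR_B] = S·[w10; w11]:
  w00 = -1, w01 = 1/2, w10 = 1/2, w11 = -1

-1 1/2 1/2 -1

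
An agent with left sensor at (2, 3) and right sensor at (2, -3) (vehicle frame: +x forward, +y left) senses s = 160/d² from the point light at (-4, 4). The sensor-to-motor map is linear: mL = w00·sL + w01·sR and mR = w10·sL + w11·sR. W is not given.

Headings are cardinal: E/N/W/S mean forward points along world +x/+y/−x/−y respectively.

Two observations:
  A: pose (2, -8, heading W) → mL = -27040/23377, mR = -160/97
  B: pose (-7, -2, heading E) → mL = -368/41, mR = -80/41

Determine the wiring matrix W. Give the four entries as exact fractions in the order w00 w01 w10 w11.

obs A: pose=(2,-8,W) → sL=160/241, sR=160/97, mL=-27040/23377, mR=-160/97
obs B: pose=(-7,-2,E) → sL=16, sR=80/41, mL=-368/41, mR=-80/41
sensor matrix S = [[160/241, 160/97], [16, 80/41]]; det S = -24053760/958457
solve [mL_A; mL_B] = S·[w00; w01] and [mR_A; mR_B] = S·[w10; w11]:
  w00 = -1/2, w01 = -1/2, w10 = 0, w11 = -1

-1/2 -1/2 0 -1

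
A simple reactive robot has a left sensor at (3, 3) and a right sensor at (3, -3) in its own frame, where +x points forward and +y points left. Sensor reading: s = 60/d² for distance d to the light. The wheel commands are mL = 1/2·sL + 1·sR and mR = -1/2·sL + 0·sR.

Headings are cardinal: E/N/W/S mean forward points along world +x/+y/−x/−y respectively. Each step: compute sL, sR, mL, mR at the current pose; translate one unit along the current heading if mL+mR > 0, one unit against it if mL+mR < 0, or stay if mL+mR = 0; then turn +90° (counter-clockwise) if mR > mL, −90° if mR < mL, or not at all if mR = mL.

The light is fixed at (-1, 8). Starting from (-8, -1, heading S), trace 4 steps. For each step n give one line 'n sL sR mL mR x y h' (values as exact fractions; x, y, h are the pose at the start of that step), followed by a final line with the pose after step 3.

n=0: pose=(-8,-1,S); sL=3/8, sR=15/61; mL=423/976, mR=-3/16; mL+mR=15/61 → advance +1; mR−mL=-303/488 → turn -1·90°
n=1: pose=(-8,-2,W); sL=60/269, sR=60/149; mL=20610/40081, mR=-30/269; mL+mR=60/149 → advance +1; mR−mL=-25080/40081 → turn -1·90°
n=2: pose=(-9,-2,N); sL=6/17, sR=30/37; mL=621/629, mR=-3/17; mL+mR=30/37 → advance +1; mR−mL=-732/629 → turn -1·90°
n=3: pose=(-9,-1,E); sL=60/61, sR=60/169; mL=8730/10309, mR=-30/61; mL+mR=60/169 → advance +1; mR−mL=-13800/10309 → turn -1·90°

0 3/8 15/61 423/976 -3/16 -8 -1 S
1 60/269 60/149 20610/40081 -30/269 -8 -2 W
2 6/17 30/37 621/629 -3/17 -9 -2 N
3 60/61 60/169 8730/10309 -30/61 -9 -1 E
final -8 -1 S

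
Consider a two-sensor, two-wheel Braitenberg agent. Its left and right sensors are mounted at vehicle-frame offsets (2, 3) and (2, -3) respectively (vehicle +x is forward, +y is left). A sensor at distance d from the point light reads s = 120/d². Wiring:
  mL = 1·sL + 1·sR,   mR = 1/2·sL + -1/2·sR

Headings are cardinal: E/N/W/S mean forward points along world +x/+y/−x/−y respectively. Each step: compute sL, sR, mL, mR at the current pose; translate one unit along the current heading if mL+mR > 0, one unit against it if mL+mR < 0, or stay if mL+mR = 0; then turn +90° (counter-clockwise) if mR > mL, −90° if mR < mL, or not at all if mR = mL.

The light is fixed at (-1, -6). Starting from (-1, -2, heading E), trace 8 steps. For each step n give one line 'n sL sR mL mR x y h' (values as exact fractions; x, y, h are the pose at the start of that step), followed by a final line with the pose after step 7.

0 120/53 24 1392/53 -576/53 -1 -2 E
1 6 15 21 -9/2 0 -2 S
2 120 120/37 4560/37 2160/37 0 -3 W
3 60/17 60/17 120/17 0 -1 -3 N
4 120/53 24 1392/53 -576/53 -1 -2 E
5 6 15 21 -9/2 0 -2 S
6 120 120/37 4560/37 2160/37 0 -3 W
7 60/17 60/17 120/17 0 -1 -3 N
final -1 -2 E

n=0: pose=(-1,-2,E); sL=120/53, sR=24; mL=1392/53, mR=-576/53; mL+mR=816/53 → advance +1; mR−mL=-1968/53 → turn -1·90°
n=1: pose=(0,-2,S); sL=6, sR=15; mL=21, mR=-9/2; mL+mR=33/2 → advance +1; mR−mL=-51/2 → turn -1·90°
n=2: pose=(0,-3,W); sL=120, sR=120/37; mL=4560/37, mR=2160/37; mL+mR=6720/37 → advance +1; mR−mL=-2400/37 → turn -1·90°
n=3: pose=(-1,-3,N); sL=60/17, sR=60/17; mL=120/17, mR=0; mL+mR=120/17 → advance +1; mR−mL=-120/17 → turn -1·90°
n=4: pose=(-1,-2,E); sL=120/53, sR=24; mL=1392/53, mR=-576/53; mL+mR=816/53 → advance +1; mR−mL=-1968/53 → turn -1·90°
n=5: pose=(0,-2,S); sL=6, sR=15; mL=21, mR=-9/2; mL+mR=33/2 → advance +1; mR−mL=-51/2 → turn -1·90°
n=6: pose=(0,-3,W); sL=120, sR=120/37; mL=4560/37, mR=2160/37; mL+mR=6720/37 → advance +1; mR−mL=-2400/37 → turn -1·90°
n=7: pose=(-1,-3,N); sL=60/17, sR=60/17; mL=120/17, mR=0; mL+mR=120/17 → advance +1; mR−mL=-120/17 → turn -1·90°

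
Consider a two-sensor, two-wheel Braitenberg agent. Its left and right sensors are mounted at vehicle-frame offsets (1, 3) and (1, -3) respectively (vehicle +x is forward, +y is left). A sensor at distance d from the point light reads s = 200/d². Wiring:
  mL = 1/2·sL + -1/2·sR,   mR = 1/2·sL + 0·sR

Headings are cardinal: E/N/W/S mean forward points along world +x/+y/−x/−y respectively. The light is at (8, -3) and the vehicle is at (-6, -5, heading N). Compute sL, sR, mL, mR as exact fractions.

20/29 100/61 -840/1769 10/29

left sensor world pos  = (-9, -4); dL² = 290
right sensor world pos = (-3, -4); dR² = 122
sL = 200/290 = 20/29
sR = 200/122 = 100/61
mL = 1/2·sL + -1/2·sR = -840/1769
mR = 1/2·sL + 0·sR = 10/29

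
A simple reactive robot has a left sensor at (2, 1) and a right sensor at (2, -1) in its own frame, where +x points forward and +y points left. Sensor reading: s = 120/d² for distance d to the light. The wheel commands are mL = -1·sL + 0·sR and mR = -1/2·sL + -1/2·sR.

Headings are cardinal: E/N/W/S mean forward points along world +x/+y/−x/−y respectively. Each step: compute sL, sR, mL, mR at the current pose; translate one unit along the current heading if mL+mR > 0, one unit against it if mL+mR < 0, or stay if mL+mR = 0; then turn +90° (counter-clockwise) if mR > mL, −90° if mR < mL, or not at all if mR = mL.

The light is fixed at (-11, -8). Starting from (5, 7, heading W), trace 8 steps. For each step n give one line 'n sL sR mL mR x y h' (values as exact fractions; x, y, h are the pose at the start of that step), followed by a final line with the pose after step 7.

0 15/49 30/113 -15/49 -3165/11074 5 7 W
1 120/493 24/85 -120/493 -648/2465 6 7 S
2 4/15 60/257 -4/15 -964/3855 6 8 W
3 120/557 24/97 -120/557 -12504/54029 7 8 S
4 15/64 6/29 -15/64 -819/3712 7 9 W
5 24/125 40/183 -24/125 -4696/22875 8 9 S
6 60/289 12/65 -60/289 -3684/18785 8 10 W
7 120/697 120/617 -120/697 -78840/430049 9 10 S
final 9 11 W

n=0: pose=(5,7,W); sL=15/49, sR=30/113; mL=-15/49, mR=-3165/11074; mL+mR=-6555/11074 → advance -1; mR−mL=225/11074 → turn +1·90°
n=1: pose=(6,7,S); sL=120/493, sR=24/85; mL=-120/493, mR=-648/2465; mL+mR=-1248/2465 → advance -1; mR−mL=-48/2465 → turn -1·90°
n=2: pose=(6,8,W); sL=4/15, sR=60/257; mL=-4/15, mR=-964/3855; mL+mR=-664/1285 → advance -1; mR−mL=64/3855 → turn +1·90°
n=3: pose=(7,8,S); sL=120/557, sR=24/97; mL=-120/557, mR=-12504/54029; mL+mR=-24144/54029 → advance -1; mR−mL=-864/54029 → turn -1·90°
n=4: pose=(7,9,W); sL=15/64, sR=6/29; mL=-15/64, mR=-819/3712; mL+mR=-1689/3712 → advance -1; mR−mL=51/3712 → turn +1·90°
n=5: pose=(8,9,S); sL=24/125, sR=40/183; mL=-24/125, mR=-4696/22875; mL+mR=-9088/22875 → advance -1; mR−mL=-304/22875 → turn -1·90°
n=6: pose=(8,10,W); sL=60/289, sR=12/65; mL=-60/289, mR=-3684/18785; mL+mR=-7584/18785 → advance -1; mR−mL=216/18785 → turn +1·90°
n=7: pose=(9,10,S); sL=120/697, sR=120/617; mL=-120/697, mR=-78840/430049; mL+mR=-152880/430049 → advance -1; mR−mL=-4800/430049 → turn -1·90°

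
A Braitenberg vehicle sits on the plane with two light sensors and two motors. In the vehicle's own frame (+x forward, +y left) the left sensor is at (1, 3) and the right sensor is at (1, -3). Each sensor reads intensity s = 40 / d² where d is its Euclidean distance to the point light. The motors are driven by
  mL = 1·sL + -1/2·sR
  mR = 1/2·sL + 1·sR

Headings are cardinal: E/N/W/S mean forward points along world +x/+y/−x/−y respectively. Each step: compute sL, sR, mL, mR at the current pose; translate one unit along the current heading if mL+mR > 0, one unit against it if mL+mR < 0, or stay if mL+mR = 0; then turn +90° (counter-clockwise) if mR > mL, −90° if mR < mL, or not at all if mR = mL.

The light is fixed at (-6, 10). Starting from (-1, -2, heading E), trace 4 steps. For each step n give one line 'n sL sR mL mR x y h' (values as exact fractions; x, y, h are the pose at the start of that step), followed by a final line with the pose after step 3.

n=0: pose=(-1,-2,E); sL=40/117, sR=40/261; mL=100/377, mR=1100/3393; mL+mR=2000/3393 → advance +1; mR−mL=200/3393 → turn +1·90°
n=1: pose=(0,-2,N); sL=4/13, sR=20/101; mL=274/1313, mR=462/1313; mL+mR=736/1313 → advance +1; mR−mL=188/1313 → turn +1·90°
n=2: pose=(0,-1,W); sL=40/221, sR=40/89; mL=-860/19669, mR=10620/19669; mL+mR=9760/19669 → advance +1; mR−mL=11480/19669 → turn +1·90°
n=3: pose=(-1,-1,S); sL=5/26, sR=10/37; mL=55/962, mR=705/1924; mL+mR=815/1924 → advance +1; mR−mL=595/1924 → turn +1·90°

0 40/117 40/261 100/377 1100/3393 -1 -2 E
1 4/13 20/101 274/1313 462/1313 0 -2 N
2 40/221 40/89 -860/19669 10620/19669 0 -1 W
3 5/26 10/37 55/962 705/1924 -1 -1 S
final -1 -2 E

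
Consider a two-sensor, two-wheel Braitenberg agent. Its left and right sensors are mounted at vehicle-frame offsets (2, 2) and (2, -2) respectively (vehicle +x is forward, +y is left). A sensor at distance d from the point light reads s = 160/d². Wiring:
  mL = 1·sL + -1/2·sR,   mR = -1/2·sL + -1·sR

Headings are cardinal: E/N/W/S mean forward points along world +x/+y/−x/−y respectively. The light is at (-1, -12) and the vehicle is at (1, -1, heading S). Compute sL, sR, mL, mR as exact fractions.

left sensor world pos  = (3, -3); dL² = 97
right sensor world pos = (-1, -3); dR² = 81
sL = 160/97 = 160/97
sR = 160/81 = 160/81
mL = 1·sL + -1/2·sR = 5200/7857
mR = -1/2·sL + -1·sR = -22000/7857

160/97 160/81 5200/7857 -22000/7857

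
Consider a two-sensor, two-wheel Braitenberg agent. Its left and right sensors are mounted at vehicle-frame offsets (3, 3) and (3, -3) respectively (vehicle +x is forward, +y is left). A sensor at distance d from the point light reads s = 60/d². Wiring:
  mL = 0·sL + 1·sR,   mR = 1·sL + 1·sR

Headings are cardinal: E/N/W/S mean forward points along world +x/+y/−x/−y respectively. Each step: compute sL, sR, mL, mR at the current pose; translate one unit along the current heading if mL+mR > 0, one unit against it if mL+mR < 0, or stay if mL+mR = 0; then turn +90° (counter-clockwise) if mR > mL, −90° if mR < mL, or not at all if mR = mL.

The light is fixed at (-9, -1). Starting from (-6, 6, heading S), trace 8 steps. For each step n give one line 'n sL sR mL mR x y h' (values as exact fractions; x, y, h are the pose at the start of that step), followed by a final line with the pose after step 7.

n=0: pose=(-6,6,S); sL=15/13, sR=15/4; mL=15/4, mR=255/52; mL+mR=225/26 → advance +1; mR−mL=15/13 → turn +1·90°
n=1: pose=(-6,5,E); sL=20/39, sR=4/3; mL=4/3, mR=24/13; mL+mR=124/39 → advance +1; mR−mL=20/39 → turn +1·90°
n=2: pose=(-5,5,N); sL=30/41, sR=6/13; mL=6/13, mR=636/533; mL+mR=882/533 → advance +1; mR−mL=30/41 → turn +1·90°
n=3: pose=(-5,6,W); sL=60/17, sR=60/101; mL=60/101, mR=7080/1717; mL+mR=8100/1717 → advance +1; mR−mL=60/17 → turn +1·90°
n=4: pose=(-6,6,S); sL=15/13, sR=15/4; mL=15/4, mR=255/52; mL+mR=225/26 → advance +1; mR−mL=15/13 → turn +1·90°
n=5: pose=(-6,5,E); sL=20/39, sR=4/3; mL=4/3, mR=24/13; mL+mR=124/39 → advance +1; mR−mL=20/39 → turn +1·90°
n=6: pose=(-5,5,N); sL=30/41, sR=6/13; mL=6/13, mR=636/533; mL+mR=882/533 → advance +1; mR−mL=30/41 → turn +1·90°
n=7: pose=(-5,6,W); sL=60/17, sR=60/101; mL=60/101, mR=7080/1717; mL+mR=8100/1717 → advance +1; mR−mL=60/17 → turn +1·90°

0 15/13 15/4 15/4 255/52 -6 6 S
1 20/39 4/3 4/3 24/13 -6 5 E
2 30/41 6/13 6/13 636/533 -5 5 N
3 60/17 60/101 60/101 7080/1717 -5 6 W
4 15/13 15/4 15/4 255/52 -6 6 S
5 20/39 4/3 4/3 24/13 -6 5 E
6 30/41 6/13 6/13 636/533 -5 5 N
7 60/17 60/101 60/101 7080/1717 -5 6 W
final -6 6 S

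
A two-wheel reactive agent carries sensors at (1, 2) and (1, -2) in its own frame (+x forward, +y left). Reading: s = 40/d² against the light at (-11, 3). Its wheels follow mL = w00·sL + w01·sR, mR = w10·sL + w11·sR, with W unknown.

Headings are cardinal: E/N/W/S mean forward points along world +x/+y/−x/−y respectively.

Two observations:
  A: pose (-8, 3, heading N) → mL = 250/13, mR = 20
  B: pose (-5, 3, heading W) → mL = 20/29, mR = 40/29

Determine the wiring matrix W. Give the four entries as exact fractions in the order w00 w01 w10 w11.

1 -1/2 1 0

obs A: pose=(-8,3,N) → sL=20, sR=20/13, mL=250/13, mR=20
obs B: pose=(-5,3,W) → sL=40/29, sR=40/29, mL=20/29, mR=40/29
sensor matrix S = [[20, 20/13], [40/29, 40/29]]; det S = 9600/377
solve [mL_A; mL_B] = S·[w00; w01] and [mR_A; mR_B] = S·[w10; w11]:
  w00 = 1, w01 = -1/2, w10 = 1, w11 = 0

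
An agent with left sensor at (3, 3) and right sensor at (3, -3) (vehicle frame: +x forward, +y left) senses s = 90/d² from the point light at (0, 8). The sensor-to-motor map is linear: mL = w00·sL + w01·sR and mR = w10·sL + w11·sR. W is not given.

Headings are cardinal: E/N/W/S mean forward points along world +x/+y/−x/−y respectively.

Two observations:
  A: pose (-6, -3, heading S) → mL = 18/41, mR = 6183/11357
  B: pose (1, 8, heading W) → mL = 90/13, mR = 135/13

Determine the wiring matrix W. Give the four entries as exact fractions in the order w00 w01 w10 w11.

obs A: pose=(-6,-3,S) → sL=18/41, sR=90/277, mL=18/41, mR=6183/11357
obs B: pose=(1,8,W) → sL=90/13, sR=90/13, mL=90/13, mR=135/13
sensor matrix S = [[18/41, 90/277], [90/13, 90/13]]; det S = 116640/147641
solve [mL_A; mL_B] = S·[w00; w01] and [mR_A; mR_B] = S·[w10; w11]:
  w00 = 1, w01 = 0, w10 = 1/2, w11 = 1

1 0 1/2 1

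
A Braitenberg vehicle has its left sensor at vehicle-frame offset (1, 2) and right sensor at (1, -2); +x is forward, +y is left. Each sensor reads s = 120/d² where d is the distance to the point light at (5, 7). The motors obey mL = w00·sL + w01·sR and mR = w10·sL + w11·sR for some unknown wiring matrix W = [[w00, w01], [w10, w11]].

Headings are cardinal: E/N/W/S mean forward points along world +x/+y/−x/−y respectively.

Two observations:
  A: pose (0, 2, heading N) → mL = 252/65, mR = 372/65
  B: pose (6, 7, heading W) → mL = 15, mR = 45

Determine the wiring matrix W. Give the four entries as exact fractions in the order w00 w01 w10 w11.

obs A: pose=(0,2,N) → sL=24/13, sR=24/5, mL=252/65, mR=372/65
obs B: pose=(6,7,W) → sL=30, sR=30, mL=15, mR=45
sensor matrix S = [[24/13, 24/5], [30, 30]]; det S = -1152/13
solve [mL_A; mL_B] = S·[w00; w01] and [mR_A; mR_B] = S·[w10; w11]:
  w00 = -1/2, w01 = 1, w10 = 1/2, w11 = 1

-1/2 1 1/2 1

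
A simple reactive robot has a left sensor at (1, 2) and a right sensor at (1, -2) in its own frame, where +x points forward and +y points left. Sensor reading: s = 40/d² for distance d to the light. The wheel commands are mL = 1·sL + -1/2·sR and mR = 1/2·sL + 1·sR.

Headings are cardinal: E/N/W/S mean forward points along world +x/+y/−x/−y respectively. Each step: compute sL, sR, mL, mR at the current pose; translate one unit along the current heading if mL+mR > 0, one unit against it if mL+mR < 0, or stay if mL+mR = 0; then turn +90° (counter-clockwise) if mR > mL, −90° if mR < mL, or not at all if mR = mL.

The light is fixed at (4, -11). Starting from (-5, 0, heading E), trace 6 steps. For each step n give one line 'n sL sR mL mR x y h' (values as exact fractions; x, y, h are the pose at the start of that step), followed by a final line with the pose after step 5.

n=0: pose=(-5,0,E); sL=40/233, sR=8/29; mL=228/6757, mR=2444/6757; mL+mR=2672/6757 → advance +1; mR−mL=2216/6757 → turn +1·90°
n=1: pose=(-4,0,N); sL=10/61, sR=2/9; mL=29/549, mR=167/549; mL+mR=196/549 → advance +1; mR−mL=46/183 → turn +1·90°
n=2: pose=(-4,1,W); sL=40/181, sR=40/277; mL=7460/50137, mR=12780/50137; mL+mR=20240/50137 → advance +1; mR−mL=5320/50137 → turn +1·90°
n=3: pose=(-5,1,S); sL=4/17, sR=20/121; mL=314/2057, mR=582/2057; mL+mR=896/2057 → advance +1; mR−mL=268/2057 → turn +1·90°
n=4: pose=(-5,0,E); sL=40/233, sR=8/29; mL=228/6757, mR=2444/6757; mL+mR=2672/6757 → advance +1; mR−mL=2216/6757 → turn +1·90°
n=5: pose=(-4,0,N); sL=10/61, sR=2/9; mL=29/549, mR=167/549; mL+mR=196/549 → advance +1; mR−mL=46/183 → turn +1·90°

0 40/233 8/29 228/6757 2444/6757 -5 0 E
1 10/61 2/9 29/549 167/549 -4 0 N
2 40/181 40/277 7460/50137 12780/50137 -4 1 W
3 4/17 20/121 314/2057 582/2057 -5 1 S
4 40/233 8/29 228/6757 2444/6757 -5 0 E
5 10/61 2/9 29/549 167/549 -4 0 N
final -4 1 W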